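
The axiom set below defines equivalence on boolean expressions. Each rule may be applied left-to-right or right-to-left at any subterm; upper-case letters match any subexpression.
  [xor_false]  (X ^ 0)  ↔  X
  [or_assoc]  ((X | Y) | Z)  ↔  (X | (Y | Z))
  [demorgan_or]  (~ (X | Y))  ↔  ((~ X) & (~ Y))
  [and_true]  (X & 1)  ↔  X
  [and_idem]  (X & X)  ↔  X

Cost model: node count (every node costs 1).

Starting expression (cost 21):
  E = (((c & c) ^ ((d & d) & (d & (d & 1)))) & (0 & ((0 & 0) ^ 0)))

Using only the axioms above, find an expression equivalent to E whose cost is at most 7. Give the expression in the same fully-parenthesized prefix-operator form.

((c ^ d) & (0 & 0))   [cost 7]

(1) (d & 1)  =[and_true →]=  d    ⊢ (((c & c) ^ ((d & d) & (d & d))) & (0 & ((0 & 0) ^ 0)))
(2) ((0 & 0) ^ 0)  =[xor_false →]=  (0 & 0)    ⊢ (((c & c) ^ ((d & d) & (d & d))) & (0 & (0 & 0)))
(3) (0 & 0)  =[and_idem →]=  0    ⊢ (((c & c) ^ ((d & d) & (d & d))) & (0 & 0))
(4) (c & c)  =[and_idem →]=  c    ⊢ ((c ^ ((d & d) & (d & d))) & (0 & 0))
(5) ((d & d) & (d & d))  =[and_idem →]=  (d & d)    ⊢ ((c ^ (d & d)) & (0 & 0))
(6) (d & d)  =[and_idem →]=  d    ⊢ cost 7, within 7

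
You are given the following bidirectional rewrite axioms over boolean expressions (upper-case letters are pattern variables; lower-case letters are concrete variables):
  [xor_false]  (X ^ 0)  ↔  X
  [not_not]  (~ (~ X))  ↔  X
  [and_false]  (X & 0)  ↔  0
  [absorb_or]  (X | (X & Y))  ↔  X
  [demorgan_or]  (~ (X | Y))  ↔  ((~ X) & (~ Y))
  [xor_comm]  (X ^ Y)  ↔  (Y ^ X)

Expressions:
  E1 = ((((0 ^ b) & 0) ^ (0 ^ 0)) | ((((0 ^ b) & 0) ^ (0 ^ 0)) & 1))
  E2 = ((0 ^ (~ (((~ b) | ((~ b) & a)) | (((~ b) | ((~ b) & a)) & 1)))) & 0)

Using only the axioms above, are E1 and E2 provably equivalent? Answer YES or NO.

(1) ((((0 ^ b) & 0) ^ (0 ^ 0)) | ((((0 ^ b) & 0) ^ (0 ^ 0)) & 1))  =[absorb_or →]=  (((0 ^ b) & 0) ^ (0 ^ 0))
(2) (0 ^ 0)  =[xor_false →]=  0    ⊢ (((0 ^ b) & 0) ^ 0)
(3) (((0 ^ b) & 0) ^ 0)  =[xor_false →]=  ((0 ^ b) & 0)
(4) b  =[not_not ←]=  (~ (~ b))    ⊢ ((0 ^ (~ (~ b))) & 0)
(5) (~ b)  =[absorb_or ←]=  ((~ b) | ((~ b) & a))    ⊢ ((0 ^ (~ ((~ b) | ((~ b) & a)))) & 0)
(6) ((~ b) | ((~ b) & a))  =[absorb_or ←]=  (((~ b) | ((~ b) & a)) | (((~ b) | ((~ b) & a)) & 1))    ⊢ E2

YES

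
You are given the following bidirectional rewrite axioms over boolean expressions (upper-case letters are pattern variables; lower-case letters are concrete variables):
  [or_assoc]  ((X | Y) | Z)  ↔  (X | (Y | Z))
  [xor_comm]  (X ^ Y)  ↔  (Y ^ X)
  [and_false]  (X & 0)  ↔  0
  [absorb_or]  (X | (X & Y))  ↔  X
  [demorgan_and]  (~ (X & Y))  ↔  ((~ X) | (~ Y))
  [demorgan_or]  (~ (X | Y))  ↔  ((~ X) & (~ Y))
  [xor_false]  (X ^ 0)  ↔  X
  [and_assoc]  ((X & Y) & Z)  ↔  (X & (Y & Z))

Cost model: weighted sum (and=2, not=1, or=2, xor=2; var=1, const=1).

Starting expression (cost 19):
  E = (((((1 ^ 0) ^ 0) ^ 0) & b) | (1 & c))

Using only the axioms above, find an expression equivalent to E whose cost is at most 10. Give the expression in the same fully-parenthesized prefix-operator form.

((1 & b) | (1 & c))   [cost 10]

step 1: xor_false (→) rewrites (((1 ^ 0) ^ 0) ^ 0) into ((1 ^ 0) ^ 0), now ((((1 ^ 0) ^ 0) & b) | (1 & c))
step 2: xor_false (→) rewrites (1 ^ 0) into 1, now (((1 ^ 0) & b) | (1 & c))
step 3: xor_false (→) rewrites (1 ^ 0) into 1, reaching cost 10 (bound 10)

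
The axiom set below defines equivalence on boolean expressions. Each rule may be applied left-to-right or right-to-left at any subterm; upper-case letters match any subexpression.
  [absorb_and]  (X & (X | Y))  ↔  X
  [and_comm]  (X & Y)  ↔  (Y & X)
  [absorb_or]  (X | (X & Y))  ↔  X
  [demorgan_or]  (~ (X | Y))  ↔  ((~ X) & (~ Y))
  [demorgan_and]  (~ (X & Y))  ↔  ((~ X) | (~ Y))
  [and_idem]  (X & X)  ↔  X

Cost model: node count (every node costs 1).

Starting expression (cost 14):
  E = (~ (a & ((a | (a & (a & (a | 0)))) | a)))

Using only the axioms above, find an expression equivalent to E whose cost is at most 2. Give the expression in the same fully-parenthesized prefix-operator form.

step 1: absorb_and (→) rewrites (a & (a | 0)) into a, now (~ (a & ((a | (a & a)) | a)))
step 2: absorb_or (→) rewrites (a | (a & a)) into a, now (~ (a & (a | a)))
step 3: absorb_and (→) rewrites (a & (a | a)) into a, reaching cost 2 (bound 2)

(~ a)   [cost 2]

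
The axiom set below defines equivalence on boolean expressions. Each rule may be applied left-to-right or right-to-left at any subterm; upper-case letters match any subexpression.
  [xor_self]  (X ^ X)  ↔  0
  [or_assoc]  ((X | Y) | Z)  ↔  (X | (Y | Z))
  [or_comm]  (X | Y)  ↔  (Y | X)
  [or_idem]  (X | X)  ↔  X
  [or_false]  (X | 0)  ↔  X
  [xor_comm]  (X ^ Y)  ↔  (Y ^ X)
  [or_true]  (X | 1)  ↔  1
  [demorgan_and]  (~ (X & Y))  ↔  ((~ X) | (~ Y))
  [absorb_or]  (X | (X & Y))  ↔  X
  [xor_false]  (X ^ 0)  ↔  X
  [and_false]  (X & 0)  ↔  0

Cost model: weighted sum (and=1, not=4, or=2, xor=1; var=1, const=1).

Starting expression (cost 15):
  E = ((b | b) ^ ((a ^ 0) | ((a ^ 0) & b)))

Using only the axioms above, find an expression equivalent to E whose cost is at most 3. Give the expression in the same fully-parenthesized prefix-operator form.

step 1: absorb_or (→) rewrites ((a ^ 0) | ((a ^ 0) & b)) into (a ^ 0), now ((b | b) ^ (a ^ 0))
step 2: or_idem (→) rewrites (b | b) into b, now (b ^ (a ^ 0))
step 3: xor_false (→) rewrites (a ^ 0) into a, reaching cost 3 (bound 3)

(b ^ a)   [cost 3]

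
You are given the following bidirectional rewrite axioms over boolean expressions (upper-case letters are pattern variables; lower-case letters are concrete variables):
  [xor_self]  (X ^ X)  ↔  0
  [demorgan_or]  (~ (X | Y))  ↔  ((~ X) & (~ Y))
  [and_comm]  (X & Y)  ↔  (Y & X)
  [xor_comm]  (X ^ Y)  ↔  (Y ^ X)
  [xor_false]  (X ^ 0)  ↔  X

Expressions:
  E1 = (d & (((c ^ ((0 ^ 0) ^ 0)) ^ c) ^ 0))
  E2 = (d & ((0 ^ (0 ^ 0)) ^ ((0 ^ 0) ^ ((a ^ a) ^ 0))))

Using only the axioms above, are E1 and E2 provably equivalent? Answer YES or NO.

YES

1. [xor_false →] (0 ^ 0)  →  0;  E1 = (d & (((c ^ (0 ^ 0)) ^ c) ^ 0))
2. [xor_false →] (0 ^ 0)  →  0;  E1 = (d & (((c ^ 0) ^ c) ^ 0))
3. [xor_false →] (((c ^ 0) ^ c) ^ 0)  →  ((c ^ 0) ^ c);  E1 = (d & ((c ^ 0) ^ c))
4. [xor_false →] (c ^ 0)  →  c;  E1 = (d & (c ^ c))
5. [xor_self →] (c ^ c)  →  0;  E1 = (d & 0)
6. [xor_false ←] 0  →  (0 ^ 0);  E1 = (d & (0 ^ 0))
7. [xor_false ←] 0  →  (0 ^ 0);  E1 = (d & ((0 ^ 0) ^ 0))
8. [xor_false ←] 0  →  (0 ^ 0);  E1 = (d & ((0 ^ (0 ^ 0)) ^ 0))
9. [xor_false ←] 0  →  (0 ^ 0);  E1 = (d & ((0 ^ (0 ^ 0)) ^ (0 ^ 0)))
10. [xor_false ←] 0  →  (0 ^ 0);  E1 = (d & ((0 ^ (0 ^ 0)) ^ ((0 ^ 0) ^ 0)))
11. [xor_self ←] 0  →  (a ^ a);  E1 = (d & ((0 ^ (0 ^ 0)) ^ ((0 ^ 0) ^ (a ^ a))))
12. [xor_false ←] (a ^ a)  →  ((a ^ a) ^ 0);  this is E2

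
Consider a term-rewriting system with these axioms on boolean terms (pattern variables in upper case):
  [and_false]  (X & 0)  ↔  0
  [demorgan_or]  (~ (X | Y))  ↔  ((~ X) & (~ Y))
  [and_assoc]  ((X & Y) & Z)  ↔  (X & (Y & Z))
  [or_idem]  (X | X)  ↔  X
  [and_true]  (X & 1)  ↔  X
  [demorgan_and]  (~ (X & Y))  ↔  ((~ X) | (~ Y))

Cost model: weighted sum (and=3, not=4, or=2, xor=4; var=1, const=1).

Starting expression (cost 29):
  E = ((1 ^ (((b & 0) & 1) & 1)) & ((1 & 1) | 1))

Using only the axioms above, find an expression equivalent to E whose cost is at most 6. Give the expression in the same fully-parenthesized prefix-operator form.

(1) ((b & 0) & 1)  =[and_true →]=  (b & 0)    ⊢ ((1 ^ ((b & 0) & 1)) & ((1 & 1) | 1))
(2) (1 & 1)  =[and_true →]=  1    ⊢ ((1 ^ ((b & 0) & 1)) & (1 | 1))
(3) ((b & 0) & 1)  =[and_true →]=  (b & 0)    ⊢ ((1 ^ (b & 0)) & (1 | 1))
(4) (1 | 1)  =[or_idem →]=  1    ⊢ ((1 ^ (b & 0)) & 1)
(5) ((1 ^ (b & 0)) & 1)  =[and_true →]=  (1 ^ (b & 0))
(6) (b & 0)  =[and_false →]=  0    ⊢ cost 6, within 6

(1 ^ 0)   [cost 6]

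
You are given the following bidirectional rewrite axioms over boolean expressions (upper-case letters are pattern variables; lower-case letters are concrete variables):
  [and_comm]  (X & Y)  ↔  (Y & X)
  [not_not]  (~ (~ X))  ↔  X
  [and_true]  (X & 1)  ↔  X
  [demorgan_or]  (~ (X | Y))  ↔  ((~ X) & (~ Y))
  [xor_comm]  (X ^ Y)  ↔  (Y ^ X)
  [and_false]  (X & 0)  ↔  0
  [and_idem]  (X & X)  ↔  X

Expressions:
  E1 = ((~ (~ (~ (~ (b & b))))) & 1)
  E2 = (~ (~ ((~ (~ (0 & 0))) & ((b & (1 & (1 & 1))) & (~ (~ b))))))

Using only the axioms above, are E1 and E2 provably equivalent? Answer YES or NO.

All listed rules preserve value, hence provable equivalence implies equal values everywhere; look for a separating assignment.
b=1 gives E1 ↦ 1, E2 ↦ 0; values differ ⇒ not provably equivalent.

NO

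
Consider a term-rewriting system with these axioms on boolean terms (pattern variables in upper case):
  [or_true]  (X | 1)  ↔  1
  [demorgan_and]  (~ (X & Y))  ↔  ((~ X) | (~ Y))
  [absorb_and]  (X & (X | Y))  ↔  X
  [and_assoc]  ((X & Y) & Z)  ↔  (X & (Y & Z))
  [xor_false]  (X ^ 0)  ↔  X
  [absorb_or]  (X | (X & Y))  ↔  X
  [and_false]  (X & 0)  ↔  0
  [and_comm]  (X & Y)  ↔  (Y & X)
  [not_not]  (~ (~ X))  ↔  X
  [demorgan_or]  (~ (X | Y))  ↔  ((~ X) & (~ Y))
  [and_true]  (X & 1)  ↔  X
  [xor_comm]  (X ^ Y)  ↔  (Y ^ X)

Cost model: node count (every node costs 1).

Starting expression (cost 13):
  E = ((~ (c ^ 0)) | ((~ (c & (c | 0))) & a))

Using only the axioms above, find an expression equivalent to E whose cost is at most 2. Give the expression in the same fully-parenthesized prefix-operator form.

step 1: xor_false (→) rewrites (c ^ 0) into c, now ((~ c) | ((~ (c & (c | 0))) & a))
step 2: absorb_and (→) rewrites (c & (c | 0)) into c, now ((~ c) | ((~ c) & a))
step 3: absorb_or (→) rewrites ((~ c) | ((~ c) & a)) into (~ c), reaching cost 2 (bound 2)

(~ c)   [cost 2]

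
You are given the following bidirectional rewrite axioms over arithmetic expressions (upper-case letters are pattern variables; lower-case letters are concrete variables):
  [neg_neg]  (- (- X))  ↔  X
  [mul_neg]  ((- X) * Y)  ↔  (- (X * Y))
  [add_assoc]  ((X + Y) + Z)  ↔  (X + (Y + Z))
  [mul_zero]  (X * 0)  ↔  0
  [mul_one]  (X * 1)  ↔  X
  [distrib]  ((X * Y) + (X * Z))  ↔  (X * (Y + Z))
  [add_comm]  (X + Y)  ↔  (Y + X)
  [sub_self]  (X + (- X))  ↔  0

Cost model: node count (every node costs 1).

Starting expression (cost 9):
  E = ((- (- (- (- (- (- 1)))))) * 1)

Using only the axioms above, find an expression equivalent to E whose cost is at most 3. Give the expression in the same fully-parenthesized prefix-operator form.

(1) (- (- (- (- (- (- 1))))))  =[neg_neg →]=  (- (- (- (- 1))))    ⊢ ((- (- (- (- 1)))) * 1)
(2) (- (- (- (- 1))))  =[neg_neg →]=  (- (- 1))    ⊢ ((- (- 1)) * 1)
(3) (- (- 1))  =[neg_neg →]=  1    ⊢ cost 3, within 3

(1 * 1)   [cost 3]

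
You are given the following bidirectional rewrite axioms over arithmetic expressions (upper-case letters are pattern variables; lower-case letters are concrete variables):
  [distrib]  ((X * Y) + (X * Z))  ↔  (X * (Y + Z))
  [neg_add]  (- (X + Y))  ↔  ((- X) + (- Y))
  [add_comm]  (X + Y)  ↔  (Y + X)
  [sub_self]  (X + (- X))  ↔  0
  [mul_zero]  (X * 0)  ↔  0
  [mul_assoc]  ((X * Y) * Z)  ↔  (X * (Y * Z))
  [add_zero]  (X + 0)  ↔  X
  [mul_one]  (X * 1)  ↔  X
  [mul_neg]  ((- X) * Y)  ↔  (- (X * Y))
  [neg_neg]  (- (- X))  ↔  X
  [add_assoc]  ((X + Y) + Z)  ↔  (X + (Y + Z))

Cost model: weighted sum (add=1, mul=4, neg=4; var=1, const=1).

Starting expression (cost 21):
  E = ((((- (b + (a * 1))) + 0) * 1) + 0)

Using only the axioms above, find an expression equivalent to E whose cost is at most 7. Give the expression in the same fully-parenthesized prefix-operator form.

(- (b + a))   [cost 7]

(1) ((- (b + (a * 1))) + 0)  =[add_zero →]=  (- (b + (a * 1)))    ⊢ (((- (b + (a * 1))) * 1) + 0)
(2) (((- (b + (a * 1))) * 1) + 0)  =[add_zero →]=  ((- (b + (a * 1))) * 1)
(3) ((- (b + (a * 1))) * 1)  =[mul_one →]=  (- (b + (a * 1)))
(4) (a * 1)  =[mul_one →]=  a    ⊢ cost 7, within 7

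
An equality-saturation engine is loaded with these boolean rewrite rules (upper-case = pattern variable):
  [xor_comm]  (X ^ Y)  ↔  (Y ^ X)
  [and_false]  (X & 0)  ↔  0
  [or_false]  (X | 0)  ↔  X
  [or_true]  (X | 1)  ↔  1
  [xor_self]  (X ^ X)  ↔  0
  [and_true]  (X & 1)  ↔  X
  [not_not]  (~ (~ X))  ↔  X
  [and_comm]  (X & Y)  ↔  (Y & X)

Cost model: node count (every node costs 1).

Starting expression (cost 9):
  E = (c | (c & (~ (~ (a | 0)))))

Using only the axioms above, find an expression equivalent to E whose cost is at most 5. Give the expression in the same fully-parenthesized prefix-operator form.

(c | (a & c))   [cost 5]

(1) (c & (~ (~ (a | 0))))  =[and_comm →]=  ((~ (~ (a | 0))) & c)    ⊢ (c | ((~ (~ (a | 0))) & c))
(2) (~ (~ (a | 0)))  =[not_not →]=  (a | 0)    ⊢ (c | ((a | 0) & c))
(3) (a | 0)  =[or_false →]=  a    ⊢ cost 5, within 5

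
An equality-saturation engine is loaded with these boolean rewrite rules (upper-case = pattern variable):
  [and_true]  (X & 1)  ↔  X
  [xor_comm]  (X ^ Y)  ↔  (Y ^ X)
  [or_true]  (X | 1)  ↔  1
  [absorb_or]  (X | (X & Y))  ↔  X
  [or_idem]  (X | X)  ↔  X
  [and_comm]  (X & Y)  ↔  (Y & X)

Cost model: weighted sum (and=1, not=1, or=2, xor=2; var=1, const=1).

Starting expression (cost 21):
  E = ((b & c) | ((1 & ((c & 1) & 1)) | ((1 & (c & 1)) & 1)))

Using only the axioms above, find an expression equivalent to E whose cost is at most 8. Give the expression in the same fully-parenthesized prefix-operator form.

((b & c) | (1 & c))   [cost 8]

1. [and_true →] ((c & 1) & 1)  →  (c & 1);  E = ((b & c) | ((1 & (c & 1)) | ((1 & (c & 1)) & 1)))
2. [absorb_or →] ((1 & (c & 1)) | ((1 & (c & 1)) & 1))  →  (1 & (c & 1));  E = ((b & c) | (1 & (c & 1)))
3. [and_true →] (c & 1)  →  c;  cost 8 ≤ 8, done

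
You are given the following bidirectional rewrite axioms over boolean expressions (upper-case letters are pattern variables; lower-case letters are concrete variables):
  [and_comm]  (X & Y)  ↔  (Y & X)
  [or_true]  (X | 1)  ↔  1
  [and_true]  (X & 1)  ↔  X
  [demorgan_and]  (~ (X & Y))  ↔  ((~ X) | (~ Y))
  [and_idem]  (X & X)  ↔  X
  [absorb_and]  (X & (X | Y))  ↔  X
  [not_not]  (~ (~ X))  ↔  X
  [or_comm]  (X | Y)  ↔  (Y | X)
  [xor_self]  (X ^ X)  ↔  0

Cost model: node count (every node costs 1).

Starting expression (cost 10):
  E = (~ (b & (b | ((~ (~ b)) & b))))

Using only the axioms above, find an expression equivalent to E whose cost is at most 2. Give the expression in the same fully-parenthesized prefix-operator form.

(~ b)   [cost 2]

step 1: not_not (→) rewrites (~ (~ b)) into b, now (~ (b & (b | (b & b))))
step 2: and_idem (→) rewrites (b & b) into b, now (~ (b & (b | b)))
step 3: absorb_and (→) rewrites (b & (b | b)) into b, reaching cost 2 (bound 2)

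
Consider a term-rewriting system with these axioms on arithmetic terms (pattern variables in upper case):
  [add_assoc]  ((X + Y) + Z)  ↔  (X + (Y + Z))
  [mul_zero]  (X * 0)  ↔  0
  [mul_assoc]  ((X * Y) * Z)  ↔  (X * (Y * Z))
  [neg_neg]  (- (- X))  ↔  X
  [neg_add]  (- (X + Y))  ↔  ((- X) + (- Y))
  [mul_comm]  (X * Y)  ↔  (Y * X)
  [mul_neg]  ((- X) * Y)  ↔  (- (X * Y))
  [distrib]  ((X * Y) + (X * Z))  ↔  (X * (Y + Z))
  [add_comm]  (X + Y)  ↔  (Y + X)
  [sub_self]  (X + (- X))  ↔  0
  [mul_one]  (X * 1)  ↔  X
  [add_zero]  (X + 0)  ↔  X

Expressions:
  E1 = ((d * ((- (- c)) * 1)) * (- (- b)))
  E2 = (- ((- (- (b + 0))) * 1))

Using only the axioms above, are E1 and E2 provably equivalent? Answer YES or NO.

All listed rules preserve value, hence provable equivalence implies equal values everywhere; look for a separating assignment.
b=1, c=0, d=0 gives E1 ↦ 0, E2 ↦ -1; values differ ⇒ not provably equivalent.

NO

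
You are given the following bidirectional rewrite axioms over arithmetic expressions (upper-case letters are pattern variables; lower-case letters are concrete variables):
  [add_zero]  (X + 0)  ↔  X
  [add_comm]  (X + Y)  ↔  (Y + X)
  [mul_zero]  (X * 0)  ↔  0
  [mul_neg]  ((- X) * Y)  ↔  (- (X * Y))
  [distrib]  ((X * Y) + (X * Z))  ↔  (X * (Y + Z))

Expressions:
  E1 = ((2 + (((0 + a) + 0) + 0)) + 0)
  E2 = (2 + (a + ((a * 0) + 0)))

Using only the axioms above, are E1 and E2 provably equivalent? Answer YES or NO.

YES

1. [add_zero →] ((0 + a) + 0)  →  (0 + a);  E1 = ((2 + ((0 + a) + 0)) + 0)
2. [add_zero →] ((0 + a) + 0)  →  (0 + a);  E1 = ((2 + (0 + a)) + 0)
3. [add_zero →] ((2 + (0 + a)) + 0)  →  (2 + (0 + a))
4. [add_comm →] (0 + a)  →  (a + 0);  E1 = (2 + (a + 0))
5. [mul_zero ←] 0  →  (a * 0);  E1 = (2 + (a + (a * 0)))
6. [add_zero ←] (a * 0)  →  ((a * 0) + 0);  this is E2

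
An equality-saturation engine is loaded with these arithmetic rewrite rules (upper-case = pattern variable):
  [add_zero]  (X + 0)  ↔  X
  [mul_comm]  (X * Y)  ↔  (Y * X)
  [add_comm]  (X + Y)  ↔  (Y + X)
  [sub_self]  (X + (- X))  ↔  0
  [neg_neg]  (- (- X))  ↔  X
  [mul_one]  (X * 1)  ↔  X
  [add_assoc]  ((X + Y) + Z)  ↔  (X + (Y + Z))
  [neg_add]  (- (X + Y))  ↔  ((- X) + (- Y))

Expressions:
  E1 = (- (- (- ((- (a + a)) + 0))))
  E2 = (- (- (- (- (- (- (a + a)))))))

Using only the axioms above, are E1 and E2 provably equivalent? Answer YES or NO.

YES

(1) ((- (a + a)) + 0)  =[add_zero →]=  (- (a + a))    ⊢ (- (- (- (- (a + a)))))
(2) (a + a)  =[neg_neg ←]=  (- (- (a + a)))    ⊢ E2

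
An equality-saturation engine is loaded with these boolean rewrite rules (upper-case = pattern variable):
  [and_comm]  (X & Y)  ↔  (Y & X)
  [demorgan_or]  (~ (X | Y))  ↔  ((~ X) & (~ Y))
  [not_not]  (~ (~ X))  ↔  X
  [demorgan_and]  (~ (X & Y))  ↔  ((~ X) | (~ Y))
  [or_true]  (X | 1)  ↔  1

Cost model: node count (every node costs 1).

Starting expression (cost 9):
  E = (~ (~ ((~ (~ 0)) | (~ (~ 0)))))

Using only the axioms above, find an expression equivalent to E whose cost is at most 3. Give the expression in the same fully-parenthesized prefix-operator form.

(0 | 0)   [cost 3]

(1) (~ (~ ((~ (~ 0)) | (~ (~ 0)))))  =[not_not →]=  ((~ (~ 0)) | (~ (~ 0)))
(2) (~ (~ 0))  =[not_not →]=  0    ⊢ ((~ (~ 0)) | 0)
(3) (~ (~ 0))  =[not_not →]=  0    ⊢ cost 3, within 3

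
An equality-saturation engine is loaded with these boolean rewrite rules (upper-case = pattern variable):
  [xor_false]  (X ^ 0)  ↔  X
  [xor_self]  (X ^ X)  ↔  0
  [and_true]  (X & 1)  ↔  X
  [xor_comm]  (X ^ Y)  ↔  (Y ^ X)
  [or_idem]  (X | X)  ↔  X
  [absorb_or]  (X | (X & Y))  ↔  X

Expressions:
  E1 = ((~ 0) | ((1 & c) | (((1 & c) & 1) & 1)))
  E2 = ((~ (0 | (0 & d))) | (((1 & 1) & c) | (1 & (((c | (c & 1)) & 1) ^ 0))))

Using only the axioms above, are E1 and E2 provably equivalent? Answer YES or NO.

step 1: and_true (→) rewrites (((1 & c) & 1) & 1) into ((1 & c) & 1), now ((~ 0) | ((1 & c) | ((1 & c) & 1)))
step 2: and_true (→) rewrites ((1 & c) & 1) into (1 & c), now ((~ 0) | ((1 & c) | (1 & c)))
step 3: and_true (←) rewrites 1 into (1 & 1), now ((~ 0) | (((1 & 1) & c) | (1 & c)))
step 4: and_true (←) rewrites c into (c & 1), now ((~ 0) | (((1 & 1) & c) | (1 & (c & 1))))
step 5: xor_false (←) rewrites (c & 1) into ((c & 1) ^ 0), now ((~ 0) | (((1 & 1) & c) | (1 & ((c & 1) ^ 0))))
step 6: absorb_or (←) rewrites 0 into (0 | (0 & d)), now ((~ (0 | (0 & d))) | (((1 & 1) & c) | (1 & ((c & 1) ^ 0))))
step 7: absorb_or (←) rewrites c into (c | (c & 1)), which is E2

YES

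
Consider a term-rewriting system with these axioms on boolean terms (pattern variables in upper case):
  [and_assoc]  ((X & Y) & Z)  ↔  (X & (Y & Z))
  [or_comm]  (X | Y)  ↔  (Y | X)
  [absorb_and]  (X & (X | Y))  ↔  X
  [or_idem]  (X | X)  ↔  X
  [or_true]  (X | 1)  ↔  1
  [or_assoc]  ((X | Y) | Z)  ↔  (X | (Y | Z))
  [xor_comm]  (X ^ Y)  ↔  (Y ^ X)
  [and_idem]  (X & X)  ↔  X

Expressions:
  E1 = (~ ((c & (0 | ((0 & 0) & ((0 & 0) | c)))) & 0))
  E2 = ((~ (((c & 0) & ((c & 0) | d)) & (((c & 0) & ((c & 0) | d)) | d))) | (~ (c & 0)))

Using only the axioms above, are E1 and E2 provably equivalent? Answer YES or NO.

YES

step 1: absorb_and (→) rewrites ((0 & 0) & ((0 & 0) | c)) into (0 & 0), now (~ ((c & (0 | (0 & 0))) & 0))
step 2: and_idem (→) rewrites (0 & 0) into 0, now (~ ((c & (0 | 0)) & 0))
step 3: or_idem (→) rewrites (0 | 0) into 0, now (~ ((c & 0) & 0))
step 4: and_assoc (→) rewrites ((c & 0) & 0) into (c & (0 & 0)), now (~ (c & (0 & 0)))
step 5: and_idem (→) rewrites (0 & 0) into 0, now (~ (c & 0))
step 6: or_idem (←) rewrites (~ (c & 0)) into ((~ (c & 0)) | (~ (c & 0)))
step 7: absorb_and (←) rewrites (c & 0) into ((c & 0) & ((c & 0) | d)), now ((~ ((c & 0) & ((c & 0) | d))) | (~ (c & 0)))
step 8: absorb_and (←) rewrites ((c & 0) & ((c & 0) | d)) into (((c & 0) & ((c & 0) | d)) & (((c & 0) & ((c & 0) | d)) | d)), which is E2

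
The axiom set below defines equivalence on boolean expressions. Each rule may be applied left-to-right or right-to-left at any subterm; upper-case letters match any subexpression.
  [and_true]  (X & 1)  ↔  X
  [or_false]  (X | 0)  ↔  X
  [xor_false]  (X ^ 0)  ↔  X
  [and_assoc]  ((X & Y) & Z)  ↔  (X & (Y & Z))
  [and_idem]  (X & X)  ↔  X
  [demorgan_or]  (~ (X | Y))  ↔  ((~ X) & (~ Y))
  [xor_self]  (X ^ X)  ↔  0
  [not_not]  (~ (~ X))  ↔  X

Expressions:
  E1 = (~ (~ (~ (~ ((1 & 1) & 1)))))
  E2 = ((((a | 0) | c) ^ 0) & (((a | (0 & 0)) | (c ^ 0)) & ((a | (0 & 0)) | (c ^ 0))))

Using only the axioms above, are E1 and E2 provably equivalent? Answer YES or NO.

Every axiom is a valid identity, so a rewrite proof would force E1 and E2 to agree under every assignment.
At a=0, c=0: E1 = 1 but E2 = 0; they differ, so no derivation exists.

NO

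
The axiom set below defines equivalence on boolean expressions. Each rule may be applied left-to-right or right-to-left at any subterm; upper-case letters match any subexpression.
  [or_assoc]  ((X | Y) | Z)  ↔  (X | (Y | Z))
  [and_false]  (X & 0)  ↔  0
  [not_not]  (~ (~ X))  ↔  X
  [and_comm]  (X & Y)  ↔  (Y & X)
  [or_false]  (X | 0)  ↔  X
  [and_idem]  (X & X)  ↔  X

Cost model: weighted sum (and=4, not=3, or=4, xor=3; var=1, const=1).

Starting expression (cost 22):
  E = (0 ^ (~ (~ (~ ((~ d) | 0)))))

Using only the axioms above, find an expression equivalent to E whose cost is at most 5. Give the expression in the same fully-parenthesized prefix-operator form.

(0 ^ d)   [cost 5]

(1) ((~ d) | 0)  =[or_false →]=  (~ d)    ⊢ (0 ^ (~ (~ (~ (~ d)))))
(2) (~ (~ (~ d)))  =[not_not →]=  (~ d)    ⊢ (0 ^ (~ (~ d)))
(3) (~ (~ d))  =[not_not →]=  d    ⊢ cost 5, within 5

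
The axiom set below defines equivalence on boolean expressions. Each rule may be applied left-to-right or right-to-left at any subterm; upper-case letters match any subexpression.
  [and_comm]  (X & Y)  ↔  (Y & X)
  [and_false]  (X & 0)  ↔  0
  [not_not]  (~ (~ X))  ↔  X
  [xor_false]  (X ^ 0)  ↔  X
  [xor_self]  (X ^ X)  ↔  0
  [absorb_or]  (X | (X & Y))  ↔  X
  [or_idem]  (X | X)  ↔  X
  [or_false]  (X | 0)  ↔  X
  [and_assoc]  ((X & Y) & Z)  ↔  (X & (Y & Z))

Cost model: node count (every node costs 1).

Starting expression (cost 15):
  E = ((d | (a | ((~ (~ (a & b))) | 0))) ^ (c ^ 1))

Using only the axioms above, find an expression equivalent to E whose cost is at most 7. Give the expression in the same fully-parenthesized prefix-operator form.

((d | a) ^ (c ^ 1))   [cost 7]

1. [not_not →] (~ (~ (a & b)))  →  (a & b);  E = ((d | (a | ((a & b) | 0))) ^ (c ^ 1))
2. [or_false →] ((a & b) | 0)  →  (a & b);  E = ((d | (a | (a & b))) ^ (c ^ 1))
3. [absorb_or →] (a | (a & b))  →  a;  cost 7 ≤ 7, done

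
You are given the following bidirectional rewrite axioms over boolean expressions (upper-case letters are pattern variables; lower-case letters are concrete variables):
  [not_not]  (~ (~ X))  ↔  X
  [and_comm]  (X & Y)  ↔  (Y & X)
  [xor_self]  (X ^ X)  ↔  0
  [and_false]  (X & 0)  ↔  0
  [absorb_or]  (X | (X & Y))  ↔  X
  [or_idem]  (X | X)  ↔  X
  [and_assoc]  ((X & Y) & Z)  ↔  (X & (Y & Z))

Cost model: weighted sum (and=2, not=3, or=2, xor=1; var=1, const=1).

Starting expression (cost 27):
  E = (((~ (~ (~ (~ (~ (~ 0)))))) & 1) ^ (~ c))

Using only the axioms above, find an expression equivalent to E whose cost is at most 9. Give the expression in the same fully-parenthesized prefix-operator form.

((0 & 1) ^ (~ c))   [cost 9]

1. [not_not →] (~ (~ (~ 0)))  →  (~ 0);  E = (((~ (~ (~ (~ 0)))) & 1) ^ (~ c))
2. [not_not →] (~ (~ (~ (~ 0))))  →  (~ (~ 0));  E = (((~ (~ 0)) & 1) ^ (~ c))
3. [not_not →] (~ (~ 0))  →  0;  cost 9 ≤ 9, done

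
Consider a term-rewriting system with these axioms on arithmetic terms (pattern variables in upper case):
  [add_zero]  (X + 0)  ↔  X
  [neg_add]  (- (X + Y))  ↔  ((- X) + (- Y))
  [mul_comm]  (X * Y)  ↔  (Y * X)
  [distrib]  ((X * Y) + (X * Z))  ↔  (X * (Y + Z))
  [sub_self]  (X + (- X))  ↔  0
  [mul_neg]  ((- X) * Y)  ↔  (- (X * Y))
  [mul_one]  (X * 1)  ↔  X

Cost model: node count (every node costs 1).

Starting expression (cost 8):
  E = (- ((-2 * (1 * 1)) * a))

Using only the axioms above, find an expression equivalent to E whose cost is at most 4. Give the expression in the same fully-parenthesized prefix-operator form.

step 1: mul_one (→) rewrites (1 * 1) into 1, now (- ((-2 * 1) * a))
step 2: mul_one (→) rewrites (-2 * 1) into -2, reaching cost 4 (bound 4)

(- (-2 * a))   [cost 4]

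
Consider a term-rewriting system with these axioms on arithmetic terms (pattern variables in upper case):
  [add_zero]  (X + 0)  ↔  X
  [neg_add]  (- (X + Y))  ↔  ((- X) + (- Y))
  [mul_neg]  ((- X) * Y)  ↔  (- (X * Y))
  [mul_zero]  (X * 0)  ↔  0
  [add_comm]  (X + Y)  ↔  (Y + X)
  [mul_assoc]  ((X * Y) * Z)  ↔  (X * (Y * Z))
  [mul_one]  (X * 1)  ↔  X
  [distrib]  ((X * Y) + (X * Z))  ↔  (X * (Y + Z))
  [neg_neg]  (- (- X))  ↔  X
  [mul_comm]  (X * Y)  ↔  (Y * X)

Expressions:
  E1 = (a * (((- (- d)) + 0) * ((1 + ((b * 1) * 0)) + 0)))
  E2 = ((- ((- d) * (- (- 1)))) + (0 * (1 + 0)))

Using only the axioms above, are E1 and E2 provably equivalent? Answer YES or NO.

All listed rules preserve value, hence provable equivalence implies equal values everywhere; look for a separating assignment.
a=0, b=0, d=1 gives E1 ↦ 0, E2 ↦ 1; values differ ⇒ not provably equivalent.

NO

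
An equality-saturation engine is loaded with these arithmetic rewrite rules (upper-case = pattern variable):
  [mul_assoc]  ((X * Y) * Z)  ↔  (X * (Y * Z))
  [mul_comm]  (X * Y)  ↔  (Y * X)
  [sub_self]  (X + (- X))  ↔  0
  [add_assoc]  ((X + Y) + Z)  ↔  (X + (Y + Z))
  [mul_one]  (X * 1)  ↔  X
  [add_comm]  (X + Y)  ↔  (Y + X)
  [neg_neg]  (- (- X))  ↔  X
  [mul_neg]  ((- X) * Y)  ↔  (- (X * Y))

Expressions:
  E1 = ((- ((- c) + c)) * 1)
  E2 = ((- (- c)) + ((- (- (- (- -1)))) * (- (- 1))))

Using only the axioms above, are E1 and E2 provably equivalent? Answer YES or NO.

NO

The axioms are sound identities: if E1 ↔* E2 then E1 and E2 evaluate identically under any assignment.
Under c=0: E1 evaluates to 0, E2 to -1. Distinct ⇒ no rewrite sequence connects them.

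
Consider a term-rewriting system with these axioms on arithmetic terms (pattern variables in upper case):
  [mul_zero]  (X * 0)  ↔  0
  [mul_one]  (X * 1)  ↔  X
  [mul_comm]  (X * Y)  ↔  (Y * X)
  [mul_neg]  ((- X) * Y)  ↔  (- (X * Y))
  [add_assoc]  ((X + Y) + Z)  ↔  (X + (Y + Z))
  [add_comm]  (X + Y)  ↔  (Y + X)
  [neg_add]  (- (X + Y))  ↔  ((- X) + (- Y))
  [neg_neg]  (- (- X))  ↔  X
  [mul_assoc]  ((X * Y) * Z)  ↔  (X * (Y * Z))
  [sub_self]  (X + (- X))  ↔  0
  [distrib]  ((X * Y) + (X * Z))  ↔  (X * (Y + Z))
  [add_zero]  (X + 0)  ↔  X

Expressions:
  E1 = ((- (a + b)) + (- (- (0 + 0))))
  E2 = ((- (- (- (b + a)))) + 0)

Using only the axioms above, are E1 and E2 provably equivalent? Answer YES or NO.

step 1: neg_neg (→) rewrites (- (- (0 + 0))) into (0 + 0), now ((- (a + b)) + (0 + 0))
step 2: add_zero (→) rewrites (0 + 0) into 0, now ((- (a + b)) + 0)
step 3: add_zero (→) rewrites ((- (a + b)) + 0) into (- (a + b))
step 4: add_comm (→) rewrites (a + b) into (b + a), now (- (b + a))
step 5: neg_neg (←) rewrites (- (b + a)) into (- (- (- (b + a))))
step 6: add_zero (←) rewrites (- (- (- (b + a)))) into ((- (- (- (b + a)))) + 0), which is E2

YES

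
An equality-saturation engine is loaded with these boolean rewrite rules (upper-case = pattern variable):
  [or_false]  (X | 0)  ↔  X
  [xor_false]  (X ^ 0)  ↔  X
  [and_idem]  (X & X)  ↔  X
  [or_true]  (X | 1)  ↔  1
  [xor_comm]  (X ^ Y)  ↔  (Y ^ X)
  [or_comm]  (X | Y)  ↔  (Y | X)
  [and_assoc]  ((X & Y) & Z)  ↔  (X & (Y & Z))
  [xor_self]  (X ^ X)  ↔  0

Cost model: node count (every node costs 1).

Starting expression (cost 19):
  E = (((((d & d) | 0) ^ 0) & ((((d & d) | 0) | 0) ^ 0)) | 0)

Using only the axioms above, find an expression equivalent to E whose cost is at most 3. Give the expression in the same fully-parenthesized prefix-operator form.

(d & d)   [cost 3]

(1) (((d & d) | 0) | 0)  =[or_false →]=  ((d & d) | 0)    ⊢ (((((d & d) | 0) ^ 0) & (((d & d) | 0) ^ 0)) | 0)
(2) ((((d & d) | 0) ^ 0) & (((d & d) | 0) ^ 0))  =[and_idem →]=  (((d & d) | 0) ^ 0)    ⊢ ((((d & d) | 0) ^ 0) | 0)
(3) (((d & d) | 0) ^ 0)  =[xor_false →]=  ((d & d) | 0)    ⊢ (((d & d) | 0) | 0)
(4) ((d & d) | 0)  =[or_false →]=  (d & d)    ⊢ ((d & d) | 0)
(5) ((d & d) | 0)  =[or_false →]=  (d & d)    ⊢ cost 3, within 3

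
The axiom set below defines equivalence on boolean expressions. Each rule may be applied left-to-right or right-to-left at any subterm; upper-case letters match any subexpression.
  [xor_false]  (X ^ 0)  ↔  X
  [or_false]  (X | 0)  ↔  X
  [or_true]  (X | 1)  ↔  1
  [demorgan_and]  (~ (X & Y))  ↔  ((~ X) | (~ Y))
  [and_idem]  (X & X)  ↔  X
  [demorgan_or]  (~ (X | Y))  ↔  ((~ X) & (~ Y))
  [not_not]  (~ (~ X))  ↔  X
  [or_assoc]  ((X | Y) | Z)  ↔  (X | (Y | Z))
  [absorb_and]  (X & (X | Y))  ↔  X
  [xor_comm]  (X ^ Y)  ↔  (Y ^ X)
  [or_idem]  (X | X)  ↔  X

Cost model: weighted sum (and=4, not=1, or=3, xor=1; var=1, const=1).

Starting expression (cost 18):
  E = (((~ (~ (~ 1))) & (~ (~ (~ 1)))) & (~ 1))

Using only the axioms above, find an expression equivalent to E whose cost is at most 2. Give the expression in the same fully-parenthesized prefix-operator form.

(~ 1)   [cost 2]

step 1: and_idem (→) rewrites ((~ (~ (~ 1))) & (~ (~ (~ 1)))) into (~ (~ (~ 1))), now ((~ (~ (~ 1))) & (~ 1))
step 2: not_not (→) rewrites (~ (~ 1)) into 1, now ((~ 1) & (~ 1))
step 3: and_idem (→) rewrites ((~ 1) & (~ 1)) into (~ 1), reaching cost 2 (bound 2)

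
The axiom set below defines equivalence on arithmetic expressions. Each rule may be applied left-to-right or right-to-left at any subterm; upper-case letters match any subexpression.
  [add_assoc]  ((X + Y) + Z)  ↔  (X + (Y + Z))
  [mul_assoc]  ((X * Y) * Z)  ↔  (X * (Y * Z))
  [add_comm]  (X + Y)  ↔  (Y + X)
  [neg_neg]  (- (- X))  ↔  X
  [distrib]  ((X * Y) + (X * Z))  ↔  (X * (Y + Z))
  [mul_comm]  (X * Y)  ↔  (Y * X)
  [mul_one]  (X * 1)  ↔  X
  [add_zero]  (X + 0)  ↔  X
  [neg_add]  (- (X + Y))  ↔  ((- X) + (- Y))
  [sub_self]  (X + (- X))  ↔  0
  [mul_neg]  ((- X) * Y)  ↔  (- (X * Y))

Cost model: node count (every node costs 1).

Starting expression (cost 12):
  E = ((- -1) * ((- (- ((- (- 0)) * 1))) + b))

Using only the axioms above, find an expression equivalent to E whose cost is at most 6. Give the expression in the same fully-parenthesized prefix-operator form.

step 1: mul_one (→) rewrites ((- (- 0)) * 1) into (- (- 0)), now ((- -1) * ((- (- (- (- 0)))) + b))
step 2: neg_neg (→) rewrites (- (- (- 0))) into (- 0), now ((- -1) * ((- (- 0)) + b))
step 3: neg_neg (→) rewrites (- (- 0)) into 0, reaching cost 6 (bound 6)

((- -1) * (0 + b))   [cost 6]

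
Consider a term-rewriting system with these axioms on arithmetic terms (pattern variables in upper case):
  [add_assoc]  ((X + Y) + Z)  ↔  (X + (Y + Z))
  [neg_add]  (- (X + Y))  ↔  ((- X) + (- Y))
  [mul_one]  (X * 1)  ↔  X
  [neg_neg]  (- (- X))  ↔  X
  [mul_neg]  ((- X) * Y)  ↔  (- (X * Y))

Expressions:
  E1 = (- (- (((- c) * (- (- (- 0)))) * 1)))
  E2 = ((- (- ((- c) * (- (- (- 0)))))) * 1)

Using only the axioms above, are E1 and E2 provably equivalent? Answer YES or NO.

YES

step 1: neg_neg (→) rewrites (- (- (((- c) * (- (- (- 0)))) * 1))) into (((- c) * (- (- (- 0)))) * 1)
step 2: neg_neg (←) rewrites ((- c) * (- (- (- 0)))) into (- (- ((- c) * (- (- (- 0)))))), which is E2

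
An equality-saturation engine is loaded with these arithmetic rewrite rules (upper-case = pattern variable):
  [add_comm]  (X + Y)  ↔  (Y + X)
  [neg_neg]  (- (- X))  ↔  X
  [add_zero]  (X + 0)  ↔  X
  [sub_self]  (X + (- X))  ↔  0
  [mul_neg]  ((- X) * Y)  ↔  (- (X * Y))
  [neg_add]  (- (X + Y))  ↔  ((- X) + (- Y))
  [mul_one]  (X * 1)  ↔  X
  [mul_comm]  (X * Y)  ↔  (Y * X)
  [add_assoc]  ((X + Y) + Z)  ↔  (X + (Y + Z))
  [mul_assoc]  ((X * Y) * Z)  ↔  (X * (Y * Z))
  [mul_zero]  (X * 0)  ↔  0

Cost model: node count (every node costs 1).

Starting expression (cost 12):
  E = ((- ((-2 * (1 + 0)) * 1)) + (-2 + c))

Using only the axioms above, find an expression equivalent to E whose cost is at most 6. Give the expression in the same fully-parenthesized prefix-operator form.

((- -2) + (-2 + c))   [cost 6]

step 1: add_zero (→) rewrites (1 + 0) into 1, now ((- ((-2 * 1) * 1)) + (-2 + c))
step 2: mul_one (→) rewrites ((-2 * 1) * 1) into (-2 * 1), now ((- (-2 * 1)) + (-2 + c))
step 3: mul_one (→) rewrites (-2 * 1) into -2, reaching cost 6 (bound 6)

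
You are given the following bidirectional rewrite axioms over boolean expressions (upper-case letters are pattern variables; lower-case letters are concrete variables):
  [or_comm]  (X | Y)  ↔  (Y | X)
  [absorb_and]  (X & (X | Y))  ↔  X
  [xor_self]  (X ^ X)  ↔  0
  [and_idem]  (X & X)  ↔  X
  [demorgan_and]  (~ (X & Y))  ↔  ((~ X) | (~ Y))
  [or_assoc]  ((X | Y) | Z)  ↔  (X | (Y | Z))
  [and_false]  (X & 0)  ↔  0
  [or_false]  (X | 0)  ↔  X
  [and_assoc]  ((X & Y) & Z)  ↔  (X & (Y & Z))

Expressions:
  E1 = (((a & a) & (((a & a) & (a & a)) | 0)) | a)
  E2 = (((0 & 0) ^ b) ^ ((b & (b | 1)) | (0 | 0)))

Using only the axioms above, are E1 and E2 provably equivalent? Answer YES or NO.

NO

All listed rules preserve value, hence provable equivalence implies equal values everywhere; look for a separating assignment.
a=1, b=0 gives E1 ↦ 1, E2 ↦ 0; values differ ⇒ not provably equivalent.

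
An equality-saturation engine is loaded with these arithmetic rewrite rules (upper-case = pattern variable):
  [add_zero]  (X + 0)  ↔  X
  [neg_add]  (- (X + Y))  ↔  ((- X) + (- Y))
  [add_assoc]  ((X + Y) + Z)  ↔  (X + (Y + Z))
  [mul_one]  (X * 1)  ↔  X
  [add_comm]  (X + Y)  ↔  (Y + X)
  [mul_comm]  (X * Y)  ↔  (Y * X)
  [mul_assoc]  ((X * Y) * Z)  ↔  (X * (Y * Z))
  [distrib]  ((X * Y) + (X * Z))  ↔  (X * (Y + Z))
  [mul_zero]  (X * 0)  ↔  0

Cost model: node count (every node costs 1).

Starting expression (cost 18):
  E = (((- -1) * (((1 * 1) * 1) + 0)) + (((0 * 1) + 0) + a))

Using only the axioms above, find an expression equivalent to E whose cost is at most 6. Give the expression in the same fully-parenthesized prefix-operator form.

((- -1) + (0 + a))   [cost 6]

1. [mul_one →] (1 * 1)  →  1;  E = (((- -1) * ((1 * 1) + 0)) + (((0 * 1) + 0) + a))
2. [mul_one →] (0 * 1)  →  0;  E = (((- -1) * ((1 * 1) + 0)) + ((0 + 0) + a))
3. [add_zero →] ((1 * 1) + 0)  →  (1 * 1);  E = (((- -1) * (1 * 1)) + ((0 + 0) + a))
4. [mul_one →] (1 * 1)  →  1;  E = (((- -1) * 1) + ((0 + 0) + a))
5. [mul_one →] ((- -1) * 1)  →  (- -1);  E = ((- -1) + ((0 + 0) + a))
6. [add_zero →] (0 + 0)  →  0;  cost 6 ≤ 6, done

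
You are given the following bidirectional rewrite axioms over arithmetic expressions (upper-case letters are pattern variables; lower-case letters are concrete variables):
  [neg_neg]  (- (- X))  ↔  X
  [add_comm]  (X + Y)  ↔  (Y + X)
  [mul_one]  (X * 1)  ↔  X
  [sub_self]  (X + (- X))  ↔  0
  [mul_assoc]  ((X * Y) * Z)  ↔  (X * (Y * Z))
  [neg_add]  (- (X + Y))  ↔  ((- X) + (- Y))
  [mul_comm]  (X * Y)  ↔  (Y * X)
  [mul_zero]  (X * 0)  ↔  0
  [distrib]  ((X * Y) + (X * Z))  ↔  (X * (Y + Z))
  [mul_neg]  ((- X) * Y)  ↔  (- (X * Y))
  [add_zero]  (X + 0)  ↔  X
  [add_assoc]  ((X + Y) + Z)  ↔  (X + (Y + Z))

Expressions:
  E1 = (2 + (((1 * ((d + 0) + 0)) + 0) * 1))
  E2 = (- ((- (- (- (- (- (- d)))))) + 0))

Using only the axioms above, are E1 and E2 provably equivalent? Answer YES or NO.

NO

All listed rules preserve value, hence provable equivalence implies equal values everywhere; look for a separating assignment.
d=0 gives E1 ↦ 2, E2 ↦ 0; values differ ⇒ not provably equivalent.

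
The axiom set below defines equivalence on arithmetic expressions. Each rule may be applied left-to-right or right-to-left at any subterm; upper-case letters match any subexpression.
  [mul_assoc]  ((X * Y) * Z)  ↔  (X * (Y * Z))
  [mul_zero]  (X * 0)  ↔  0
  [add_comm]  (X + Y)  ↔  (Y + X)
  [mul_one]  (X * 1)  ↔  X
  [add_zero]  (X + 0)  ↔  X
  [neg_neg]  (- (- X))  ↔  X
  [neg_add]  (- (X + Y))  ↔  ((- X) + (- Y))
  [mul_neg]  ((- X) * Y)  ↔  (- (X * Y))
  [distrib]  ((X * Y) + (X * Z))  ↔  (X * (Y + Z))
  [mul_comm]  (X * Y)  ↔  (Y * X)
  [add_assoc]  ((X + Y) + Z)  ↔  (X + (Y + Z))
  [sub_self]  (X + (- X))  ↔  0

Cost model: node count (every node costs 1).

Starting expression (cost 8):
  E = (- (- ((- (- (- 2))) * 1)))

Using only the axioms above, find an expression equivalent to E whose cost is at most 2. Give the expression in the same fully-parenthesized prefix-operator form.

(1) (- (- (- 2)))  =[neg_neg →]=  (- 2)    ⊢ (- (- ((- 2) * 1)))
(2) ((- 2) * 1)  =[mul_one →]=  (- 2)    ⊢ (- (- (- 2)))
(3) (- (- (- 2)))  =[neg_neg →]=  (- 2)    ⊢ cost 2, within 2

(- 2)   [cost 2]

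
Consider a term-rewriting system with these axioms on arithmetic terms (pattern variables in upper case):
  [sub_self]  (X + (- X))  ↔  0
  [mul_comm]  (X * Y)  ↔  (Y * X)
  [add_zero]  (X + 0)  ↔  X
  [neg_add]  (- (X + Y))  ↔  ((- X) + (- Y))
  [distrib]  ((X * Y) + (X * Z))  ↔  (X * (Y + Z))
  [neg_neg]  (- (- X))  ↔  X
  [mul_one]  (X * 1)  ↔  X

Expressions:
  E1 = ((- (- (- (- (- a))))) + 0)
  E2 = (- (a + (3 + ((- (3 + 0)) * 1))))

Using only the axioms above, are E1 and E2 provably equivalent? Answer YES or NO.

YES

(1) (- (- (- (- (- a)))))  =[neg_neg →]=  (- (- (- a)))    ⊢ ((- (- (- a))) + 0)
(2) ((- (- (- a))) + 0)  =[add_zero →]=  (- (- (- a)))
(3) (- (- a))  =[neg_neg →]=  a    ⊢ (- a)
(4) a  =[add_zero ←]=  (a + 0)    ⊢ (- (a + 0))
(5) 0  =[sub_self ←]=  (3 + (- 3))    ⊢ (- (a + (3 + (- 3))))
(6) 3  =[add_zero ←]=  (3 + 0)    ⊢ (- (a + (3 + (- (3 + 0)))))
(7) (- (3 + 0))  =[mul_one ←]=  ((- (3 + 0)) * 1)    ⊢ E2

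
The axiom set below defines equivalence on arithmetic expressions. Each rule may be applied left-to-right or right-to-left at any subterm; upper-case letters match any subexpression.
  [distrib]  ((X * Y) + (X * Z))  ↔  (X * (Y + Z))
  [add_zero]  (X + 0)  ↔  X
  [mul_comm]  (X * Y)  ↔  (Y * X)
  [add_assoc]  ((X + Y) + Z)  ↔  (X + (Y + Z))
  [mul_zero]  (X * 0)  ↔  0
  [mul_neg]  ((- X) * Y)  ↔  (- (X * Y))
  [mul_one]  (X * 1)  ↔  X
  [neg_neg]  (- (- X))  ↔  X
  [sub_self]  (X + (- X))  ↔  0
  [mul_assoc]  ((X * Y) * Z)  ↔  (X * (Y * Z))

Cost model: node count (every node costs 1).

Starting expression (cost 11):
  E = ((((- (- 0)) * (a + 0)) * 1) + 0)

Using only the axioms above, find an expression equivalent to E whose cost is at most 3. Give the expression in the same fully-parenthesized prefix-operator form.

(0 * a)   [cost 3]

(1) ((((- (- 0)) * (a + 0)) * 1) + 0)  =[add_zero →]=  (((- (- 0)) * (a + 0)) * 1)
(2) (a + 0)  =[add_zero →]=  a    ⊢ (((- (- 0)) * a) * 1)
(3) (- (- 0))  =[neg_neg →]=  0    ⊢ ((0 * a) * 1)
(4) ((0 * a) * 1)  =[mul_one →]=  (0 * a)    ⊢ cost 3, within 3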